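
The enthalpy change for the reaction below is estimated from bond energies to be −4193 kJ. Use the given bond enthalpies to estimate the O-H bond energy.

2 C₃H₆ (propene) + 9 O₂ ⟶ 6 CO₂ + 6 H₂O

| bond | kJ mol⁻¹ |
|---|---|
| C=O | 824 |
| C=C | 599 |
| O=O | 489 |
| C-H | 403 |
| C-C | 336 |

Let D be the O-H bond energy.
Σ(broken) = 2×336 + 12×403 + 2×599 + 9×489 = 11107
Σ(formed) = 12×824 + 12×D = 9888 + 12D
ΔH = Σ(broken) − Σ(formed) = (11107) − (9888 + 12D) = +1219 − 12D
Setting this equal to −4193 kJ gives 12D = 5412, so D = 451 kJ/mol.

D(O-H) ≈ 451 kJ/mol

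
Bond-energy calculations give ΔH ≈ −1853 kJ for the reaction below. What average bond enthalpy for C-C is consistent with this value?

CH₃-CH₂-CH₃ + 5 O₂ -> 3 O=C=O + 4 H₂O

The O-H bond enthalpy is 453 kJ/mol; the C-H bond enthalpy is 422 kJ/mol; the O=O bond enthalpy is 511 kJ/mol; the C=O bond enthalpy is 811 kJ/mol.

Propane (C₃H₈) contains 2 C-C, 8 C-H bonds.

D(C-C) ≈ 353 kJ/mol

Let D be the C-C bond energy.
Σ(broken) = 2×D + 8×422 + 5×511 = 5931 + 2D
Σ(formed) = 6×811 + 8×453 = 8490
ΔH = Σ(broken) − Σ(formed) = (5931 + 2D) − (8490) = −2559 + 2D
Setting this equal to −1853 kJ gives 2D = 706, so D = 353 kJ/mol.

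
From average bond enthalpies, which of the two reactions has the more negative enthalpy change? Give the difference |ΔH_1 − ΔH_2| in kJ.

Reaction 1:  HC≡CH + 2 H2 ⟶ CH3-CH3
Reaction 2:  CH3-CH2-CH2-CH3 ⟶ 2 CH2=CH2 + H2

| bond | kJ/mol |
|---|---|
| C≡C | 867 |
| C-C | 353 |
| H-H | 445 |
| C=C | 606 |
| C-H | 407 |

Reaction 1:
  Bonds broken (reactants):
    C≡C: 1 × 867 = 867
    C-H: 2 × 407 = 814
    H-H: 2 × 445 = 890
    Σ(broken) = 2571 kJ
  Bonds formed (products):
    C-C: 1 × 353 = 353
    C-H: 6 × 407 = 2442
    Σ(formed) = 2795 kJ
  ΔH_1 = 2571 − 2795 = −224 kJ
Reaction 2:
  Bonds broken (reactants):
    C-C: 3 × 353 = 1059
    C-H: 10 × 407 = 4070
    Σ(broken) = 5129 kJ
  Bonds formed (products):
    C-H: 8 × 407 = 3256
    C=C: 2 × 606 = 1212
    H-H: 1 × 445 = 445
    Σ(formed) = 4913 kJ
  ΔH_2 = 5129 − 4913 = +216 kJ
ΔH_1 − ΔH_2 = −440 kJ, so reaction 1 has the more negative ΔH; |ΔH_1 − ΔH_2| = 440 kJ.

Reaction 1, by 440 kJ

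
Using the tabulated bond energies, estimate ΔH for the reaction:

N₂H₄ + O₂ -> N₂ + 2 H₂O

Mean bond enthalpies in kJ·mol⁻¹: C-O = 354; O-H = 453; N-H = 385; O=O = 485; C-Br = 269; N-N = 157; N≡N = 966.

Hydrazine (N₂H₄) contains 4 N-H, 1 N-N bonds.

Bonds broken (reactants):
  N-H: 4 × 385 = 1540
  N-N: 1 × 157 = 157
  O=O: 1 × 485 = 485
  Σ(broken) = 2182 kJ
Bonds formed (products):
  N≡N: 1 × 966 = 966
  O-H: 4 × 453 = 1812
  Σ(formed) = 2778 kJ
ΔH = Σ(broken) − Σ(formed) = 2182 − 2778 = −596 kJ

ΔH ≈ −596 kJ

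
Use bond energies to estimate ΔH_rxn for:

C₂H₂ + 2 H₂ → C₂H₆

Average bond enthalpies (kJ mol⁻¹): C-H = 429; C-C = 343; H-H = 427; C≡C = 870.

ΔH ≈ −335 kJ

Bonds broken (reactants):
  C≡C: 1 × 870 = 870
  C-H: 2 × 429 = 858
  H-H: 2 × 427 = 854
  Σ(broken) = 2582 kJ
Bonds formed (products):
  C-C: 1 × 343 = 343
  C-H: 6 × 429 = 2574
  Σ(formed) = 2917 kJ
ΔH = Σ(broken) − Σ(formed) = 2582 − 2917 = −335 kJ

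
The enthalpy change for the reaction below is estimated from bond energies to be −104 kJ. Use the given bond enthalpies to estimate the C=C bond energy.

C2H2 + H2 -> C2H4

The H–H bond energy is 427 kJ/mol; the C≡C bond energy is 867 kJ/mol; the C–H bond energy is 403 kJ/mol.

D(C=C) ≈ 592 kJ/mol

Let D be the C=C bond energy.
Σ(broken) = 1×867 + 2×403 + 1×427 = 2100
Σ(formed) = 4×403 + 1×D = 1612 + D
ΔH = Σ(broken) − Σ(formed) = (2100) − (1612 + D) = +488 − D
Setting this equal to −104 kJ gives D = 592 kJ/mol.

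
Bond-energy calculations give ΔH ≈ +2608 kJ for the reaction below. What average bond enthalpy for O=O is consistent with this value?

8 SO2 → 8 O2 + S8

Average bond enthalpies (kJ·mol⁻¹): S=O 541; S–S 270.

Let D be the O=O bond energy.
Σ(broken) = 16×541 = 8656
Σ(formed) = 8×D + 8×270 = 2160 + 8D
ΔH = Σ(broken) − Σ(formed) = (8656) − (2160 + 8D) = +6496 − 8D
Setting this equal to +2608 kJ gives 8D = 3888, so D = 486 kJ/mol.

D(O=O) ≈ 486 kJ/mol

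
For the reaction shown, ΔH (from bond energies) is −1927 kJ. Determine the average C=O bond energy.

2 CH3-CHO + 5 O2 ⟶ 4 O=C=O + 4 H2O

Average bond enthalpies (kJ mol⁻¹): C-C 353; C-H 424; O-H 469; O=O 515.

D(C=O) ≈ 808 kJ/mol

Let D be the C=O bond energy.
Σ(broken) = 2×353 + 8×424 + 2×D + 5×515 = 6673 + 2D
Σ(formed) = 8×D + 8×469 = 3752 + 8D
ΔH = Σ(broken) − Σ(formed) = (6673 + 2D) − (3752 + 8D) = +2921 − 6D
Setting this equal to −1927 kJ gives 6D = 4848, so D = 808 kJ/mol.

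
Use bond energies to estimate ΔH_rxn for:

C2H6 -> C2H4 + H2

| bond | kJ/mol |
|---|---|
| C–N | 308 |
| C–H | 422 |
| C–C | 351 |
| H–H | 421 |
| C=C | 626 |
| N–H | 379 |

Bonds broken (reactants):
  C–C: 1 × 351 = 351
  C–H: 6 × 422 = 2532
  Σ(broken) = 2883 kJ
Bonds formed (products):
  C–H: 4 × 422 = 1688
  C=C: 1 × 626 = 626
  H–H: 1 × 421 = 421
  Σ(formed) = 2735 kJ
ΔH = Σ(broken) − Σ(formed) = 2883 − 2735 = +148 kJ

ΔH ≈ +148 kJ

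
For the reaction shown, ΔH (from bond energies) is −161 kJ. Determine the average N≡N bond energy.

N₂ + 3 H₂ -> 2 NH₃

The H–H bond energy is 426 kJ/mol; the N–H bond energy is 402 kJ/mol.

D(N≡N) ≈ 973 kJ/mol

Let D be the N≡N bond energy.
Σ(broken) = 3×426 + 1×D = 1278 + D
Σ(formed) = 6×402 = 2412
ΔH = Σ(broken) − Σ(formed) = (1278 + D) − (2412) = −1134 + D
Setting this equal to −161 kJ gives D = 973 kJ/mol.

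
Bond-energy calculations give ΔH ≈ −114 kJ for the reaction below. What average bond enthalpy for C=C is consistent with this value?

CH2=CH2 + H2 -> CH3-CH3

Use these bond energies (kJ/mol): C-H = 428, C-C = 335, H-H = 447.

D(C=C) ≈ 630 kJ/mol

Let D be the C=C bond energy.
Σ(broken) = 4×428 + 1×D + 1×447 = 2159 + D
Σ(formed) = 1×335 + 6×428 = 2903
ΔH = Σ(broken) − Σ(formed) = (2159 + D) − (2903) = −744 + D
Setting this equal to −114 kJ gives D = 630 kJ/mol.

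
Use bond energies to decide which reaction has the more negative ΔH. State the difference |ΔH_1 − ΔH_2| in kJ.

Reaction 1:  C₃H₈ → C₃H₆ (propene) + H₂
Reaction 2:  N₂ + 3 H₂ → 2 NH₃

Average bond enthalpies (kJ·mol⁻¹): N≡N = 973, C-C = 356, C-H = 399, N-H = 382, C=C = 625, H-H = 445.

Reaction 2, by 68 kJ

Reaction 1:
  Bonds broken (reactants):
    C-C: 2 × 356 = 712
    C-H: 8 × 399 = 3192
    Σ(broken) = 3904 kJ
  Bonds formed (products):
    C-C: 1 × 356 = 356
    C-H: 6 × 399 = 2394
    C=C: 1 × 625 = 625
    H-H: 1 × 445 = 445
    Σ(formed) = 3820 kJ
  ΔH_1 = 3904 − 3820 = +84 kJ
Reaction 2:
  Bonds broken (reactants):
    H-H: 3 × 445 = 1335
    N≡N: 1 × 973 = 973
    Σ(broken) = 2308 kJ
  Bonds formed (products):
    N-H: 6 × 382 = 2292
    Σ(formed) = 2292 kJ
  ΔH_2 = 2308 − 2292 = +16 kJ
ΔH_1 − ΔH_2 = +68 kJ, so reaction 2 has the more negative ΔH; |ΔH_1 − ΔH_2| = 68 kJ.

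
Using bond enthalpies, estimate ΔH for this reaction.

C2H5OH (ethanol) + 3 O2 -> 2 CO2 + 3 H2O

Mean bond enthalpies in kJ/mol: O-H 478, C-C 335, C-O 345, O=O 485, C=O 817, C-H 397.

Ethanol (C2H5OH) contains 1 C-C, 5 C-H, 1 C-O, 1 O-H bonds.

Bonds broken (reactants):
  C-C: 1 × 335 = 335
  C-H: 5 × 397 = 1985
  C-O: 1 × 345 = 345
  O-H: 1 × 478 = 478
  O=O: 3 × 485 = 1455
  Σ(broken) = 4598 kJ
Bonds formed (products):
  C=O: 4 × 817 = 3268
  O-H: 6 × 478 = 2868
  Σ(formed) = 6136 kJ
ΔH = Σ(broken) − Σ(formed) = 4598 − 6136 = −1538 kJ

ΔH ≈ −1538 kJ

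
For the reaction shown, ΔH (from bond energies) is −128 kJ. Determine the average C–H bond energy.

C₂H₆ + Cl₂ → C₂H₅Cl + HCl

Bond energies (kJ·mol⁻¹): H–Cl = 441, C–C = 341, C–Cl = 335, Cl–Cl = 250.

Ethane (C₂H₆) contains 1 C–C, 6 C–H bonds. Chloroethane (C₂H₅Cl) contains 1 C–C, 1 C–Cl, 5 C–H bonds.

Let D be the C–H bond energy.
Σ(broken) = 1×341 + 6×D + 1×250 = 591 + 6D
Σ(formed) = 1×341 + 1×335 + 5×D + 1×441 = 1117 + 5D
ΔH = Σ(broken) − Σ(formed) = (591 + 6D) − (1117 + 5D) = −526 + D
Setting this equal to −128 kJ gives D = 398 kJ/mol.

D(C–H) ≈ 398 kJ/mol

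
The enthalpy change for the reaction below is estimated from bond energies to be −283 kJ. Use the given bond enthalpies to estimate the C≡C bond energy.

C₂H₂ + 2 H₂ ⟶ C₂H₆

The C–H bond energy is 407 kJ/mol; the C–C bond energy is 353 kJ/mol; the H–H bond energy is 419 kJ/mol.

Let D be the C≡C bond energy.
Σ(broken) = 1×D + 2×407 + 2×419 = 1652 + D
Σ(formed) = 1×353 + 6×407 = 2795
ΔH = Σ(broken) − Σ(formed) = (1652 + D) − (2795) = −1143 + D
Setting this equal to −283 kJ gives D = 860 kJ/mol.

D(C≡C) ≈ 860 kJ/mol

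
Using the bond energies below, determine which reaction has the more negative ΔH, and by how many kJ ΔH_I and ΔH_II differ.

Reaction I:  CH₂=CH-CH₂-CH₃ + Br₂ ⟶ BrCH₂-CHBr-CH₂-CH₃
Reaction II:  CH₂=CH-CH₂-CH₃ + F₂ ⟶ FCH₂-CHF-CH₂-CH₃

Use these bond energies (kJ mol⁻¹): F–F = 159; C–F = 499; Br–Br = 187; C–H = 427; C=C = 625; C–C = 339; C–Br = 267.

Reaction II, by 492 kJ

Reaction I:
  Bonds broken (reactants):
    Br–Br: 1 × 187 = 187
    C–C: 2 × 339 = 678
    C–H: 8 × 427 = 3416
    C=C: 1 × 625 = 625
    Σ(broken) = 4906 kJ
  Bonds formed (products):
    C–Br: 2 × 267 = 534
    C–C: 3 × 339 = 1017
    C–H: 8 × 427 = 3416
    Σ(formed) = 4967 kJ
  ΔH_I = 4906 − 4967 = −61 kJ
Reaction II:
  Bonds broken (reactants):
    C–C: 2 × 339 = 678
    C–H: 8 × 427 = 3416
    C=C: 1 × 625 = 625
    F–F: 1 × 159 = 159
    Σ(broken) = 4878 kJ
  Bonds formed (products):
    C–C: 3 × 339 = 1017
    C–F: 2 × 499 = 998
    C–H: 8 × 427 = 3416
    Σ(formed) = 5431 kJ
  ΔH_II = 4878 − 5431 = −553 kJ
ΔH_I − ΔH_II = +492 kJ, so reaction II has the more negative ΔH; |ΔH_I − ΔH_II| = 492 kJ.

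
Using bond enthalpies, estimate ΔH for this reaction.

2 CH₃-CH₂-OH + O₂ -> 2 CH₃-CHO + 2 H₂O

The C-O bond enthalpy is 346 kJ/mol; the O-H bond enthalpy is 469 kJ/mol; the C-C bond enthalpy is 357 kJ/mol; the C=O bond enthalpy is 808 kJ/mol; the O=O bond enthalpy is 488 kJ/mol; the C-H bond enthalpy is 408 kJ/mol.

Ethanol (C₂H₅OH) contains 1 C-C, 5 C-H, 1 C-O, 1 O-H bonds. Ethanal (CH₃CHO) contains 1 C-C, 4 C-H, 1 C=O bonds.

ΔH ≈ −558 kJ

Bonds broken (reactants):
  C-C: 2 × 357 = 714
  C-H: 10 × 408 = 4080
  C-O: 2 × 346 = 692
  O-H: 2 × 469 = 938
  O=O: 1 × 488 = 488
  Σ(broken) = 6912 kJ
Bonds formed (products):
  C-C: 2 × 357 = 714
  C-H: 8 × 408 = 3264
  C=O: 2 × 808 = 1616
  O-H: 4 × 469 = 1876
  Σ(formed) = 7470 kJ
ΔH = Σ(broken) − Σ(formed) = 6912 − 7470 = −558 kJ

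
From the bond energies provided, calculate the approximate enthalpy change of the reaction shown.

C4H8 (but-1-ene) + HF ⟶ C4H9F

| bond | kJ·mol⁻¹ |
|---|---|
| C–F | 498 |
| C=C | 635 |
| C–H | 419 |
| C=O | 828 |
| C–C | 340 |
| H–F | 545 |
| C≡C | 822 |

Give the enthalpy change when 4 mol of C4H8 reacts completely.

ΔH = −308 kJ

Bonds broken (reactants):
  C–C: 2 × 340 = 680
  C–H: 8 × 419 = 3352
  C=C: 1 × 635 = 635
  H–F: 1 × 545 = 545
  Σ(broken) = 5212 kJ
Bonds formed (products):
  C–C: 3 × 340 = 1020
  C–F: 1 × 498 = 498
  C–H: 9 × 419 = 3771
  Σ(formed) = 5289 kJ
ΔH = Σ(broken) − Σ(formed) = 5212 − 5289 = −77 kJ
For 4× the reaction as written: 4 × (−77) = −308 kJ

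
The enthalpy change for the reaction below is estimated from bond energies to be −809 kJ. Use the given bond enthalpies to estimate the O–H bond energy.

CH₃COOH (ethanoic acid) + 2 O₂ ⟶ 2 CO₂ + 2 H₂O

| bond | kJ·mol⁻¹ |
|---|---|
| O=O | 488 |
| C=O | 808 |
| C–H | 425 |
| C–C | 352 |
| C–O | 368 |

D(O–H) ≈ 452 kJ/mol

Let D be the O–H bond energy.
Σ(broken) = 1×352 + 3×425 + 1×368 + 1×808 + 1×D + 2×488 = 3779 + D
Σ(formed) = 4×808 + 4×D = 3232 + 4D
ΔH = Σ(broken) − Σ(formed) = (3779 + D) − (3232 + 4D) = +547 − 3D
Setting this equal to −809 kJ gives 3D = 1356, so D = 452 kJ/mol.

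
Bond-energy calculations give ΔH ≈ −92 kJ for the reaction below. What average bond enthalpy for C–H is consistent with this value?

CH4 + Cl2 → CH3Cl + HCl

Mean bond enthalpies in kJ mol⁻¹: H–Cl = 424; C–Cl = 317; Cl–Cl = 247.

Let D be the C–H bond energy.
Σ(broken) = 4×D + 1×247 = 247 + 4D
Σ(formed) = 1×317 + 3×D + 1×424 = 741 + 3D
ΔH = Σ(broken) − Σ(formed) = (247 + 4D) − (741 + 3D) = −494 + D
Setting this equal to −92 kJ gives D = 402 kJ/mol.

D(C–H) ≈ 402 kJ/mol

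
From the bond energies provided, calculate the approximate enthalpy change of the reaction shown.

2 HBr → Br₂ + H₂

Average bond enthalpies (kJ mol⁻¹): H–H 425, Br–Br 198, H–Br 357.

Bonds broken (reactants):
  H–Br: 2 × 357 = 714
  Σ(broken) = 714 kJ
Bonds formed (products):
  Br–Br: 1 × 198 = 198
  H–H: 1 × 425 = 425
  Σ(formed) = 623 kJ
ΔH = Σ(broken) − Σ(formed) = 714 − 623 = +91 kJ

ΔH ≈ +91 kJ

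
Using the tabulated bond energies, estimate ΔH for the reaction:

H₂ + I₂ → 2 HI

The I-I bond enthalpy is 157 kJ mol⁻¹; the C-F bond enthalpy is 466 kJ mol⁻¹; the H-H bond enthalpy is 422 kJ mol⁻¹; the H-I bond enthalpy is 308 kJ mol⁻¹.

Bonds broken (reactants):
  H-H: 1 × 422 = 422
  I-I: 1 × 157 = 157
  Σ(broken) = 579 kJ
Bonds formed (products):
  H-I: 2 × 308 = 616
  Σ(formed) = 616 kJ
ΔH = Σ(broken) − Σ(formed) = 579 − 616 = −37 kJ

ΔH ≈ −37 kJ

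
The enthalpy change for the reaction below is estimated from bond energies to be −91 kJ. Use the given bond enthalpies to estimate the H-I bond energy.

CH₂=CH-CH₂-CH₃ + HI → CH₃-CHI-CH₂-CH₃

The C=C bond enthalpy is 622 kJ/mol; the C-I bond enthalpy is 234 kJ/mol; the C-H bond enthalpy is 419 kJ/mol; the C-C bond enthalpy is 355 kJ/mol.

D(H-I) ≈ 295 kJ/mol

Let D be the H-I bond energy.
Σ(broken) = 2×355 + 8×419 + 1×622 + 1×D = 4684 + D
Σ(formed) = 3×355 + 9×419 + 1×234 = 5070
ΔH = Σ(broken) − Σ(formed) = (4684 + D) − (5070) = −386 + D
Setting this equal to −91 kJ gives D = 295 kJ/mol.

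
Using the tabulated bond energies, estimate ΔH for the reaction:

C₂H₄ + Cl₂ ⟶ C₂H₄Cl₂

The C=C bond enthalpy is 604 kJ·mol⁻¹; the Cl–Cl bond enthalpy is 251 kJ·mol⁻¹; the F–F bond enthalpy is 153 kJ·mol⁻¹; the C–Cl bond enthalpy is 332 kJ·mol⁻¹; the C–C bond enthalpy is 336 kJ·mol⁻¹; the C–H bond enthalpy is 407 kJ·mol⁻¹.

ΔH ≈ −145 kJ

Bonds broken (reactants):
  C–H: 4 × 407 = 1628
  C=C: 1 × 604 = 604
  Cl–Cl: 1 × 251 = 251
  Σ(broken) = 2483 kJ
Bonds formed (products):
  C–C: 1 × 336 = 336
  C–Cl: 2 × 332 = 664
  C–H: 4 × 407 = 1628
  Σ(formed) = 2628 kJ
ΔH = Σ(broken) − Σ(formed) = 2483 − 2628 = −145 kJ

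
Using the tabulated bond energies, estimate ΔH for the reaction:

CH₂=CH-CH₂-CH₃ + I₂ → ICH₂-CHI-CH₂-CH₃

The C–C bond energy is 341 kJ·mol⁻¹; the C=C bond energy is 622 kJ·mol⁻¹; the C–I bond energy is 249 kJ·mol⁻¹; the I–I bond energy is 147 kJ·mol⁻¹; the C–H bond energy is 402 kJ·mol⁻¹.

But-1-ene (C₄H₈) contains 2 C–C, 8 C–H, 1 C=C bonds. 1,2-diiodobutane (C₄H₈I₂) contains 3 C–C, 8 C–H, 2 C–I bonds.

Bonds broken (reactants):
  C–C: 2 × 341 = 682
  C–H: 8 × 402 = 3216
  C=C: 1 × 622 = 622
  I–I: 1 × 147 = 147
  Σ(broken) = 4667 kJ
Bonds formed (products):
  C–C: 3 × 341 = 1023
  C–H: 8 × 402 = 3216
  C–I: 2 × 249 = 498
  Σ(formed) = 4737 kJ
ΔH = Σ(broken) − Σ(formed) = 4667 − 4737 = −70 kJ

ΔH ≈ −70 kJ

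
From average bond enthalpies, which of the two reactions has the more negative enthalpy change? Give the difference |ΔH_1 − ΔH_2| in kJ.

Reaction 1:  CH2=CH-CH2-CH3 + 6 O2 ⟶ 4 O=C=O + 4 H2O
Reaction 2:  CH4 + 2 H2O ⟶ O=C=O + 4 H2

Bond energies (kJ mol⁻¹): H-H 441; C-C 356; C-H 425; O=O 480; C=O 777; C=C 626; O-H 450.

Reaction 1, by 2380 kJ

Reaction 1:
  Bonds broken (reactants):
    C-C: 2 × 356 = 712
    C-H: 8 × 425 = 3400
    C=C: 1 × 626 = 626
    O=O: 6 × 480 = 2880
    Σ(broken) = 7618 kJ
  Bonds formed (products):
    C=O: 8 × 777 = 6216
    O-H: 8 × 450 = 3600
    Σ(formed) = 9816 kJ
  ΔH_1 = 7618 − 9816 = −2198 kJ
Reaction 2:
  Bonds broken (reactants):
    C-H: 4 × 425 = 1700
    O-H: 4 × 450 = 1800
    Σ(broken) = 3500 kJ
  Bonds formed (products):
    C=O: 2 × 777 = 1554
    H-H: 4 × 441 = 1764
    Σ(formed) = 3318 kJ
  ΔH_2 = 3500 − 3318 = +182 kJ
ΔH_1 − ΔH_2 = −2380 kJ, so reaction 1 has the more negative ΔH; |ΔH_1 − ΔH_2| = 2380 kJ.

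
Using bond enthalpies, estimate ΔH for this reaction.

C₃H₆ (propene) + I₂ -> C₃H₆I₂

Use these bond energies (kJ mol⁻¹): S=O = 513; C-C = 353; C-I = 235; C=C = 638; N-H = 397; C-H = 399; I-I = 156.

ΔH ≈ −29 kJ

Bonds broken (reactants):
  C-C: 1 × 353 = 353
  C-H: 6 × 399 = 2394
  C=C: 1 × 638 = 638
  I-I: 1 × 156 = 156
  Σ(broken) = 3541 kJ
Bonds formed (products):
  C-C: 2 × 353 = 706
  C-H: 6 × 399 = 2394
  C-I: 2 × 235 = 470
  Σ(formed) = 3570 kJ
ΔH = Σ(broken) − Σ(formed) = 3541 − 3570 = −29 kJ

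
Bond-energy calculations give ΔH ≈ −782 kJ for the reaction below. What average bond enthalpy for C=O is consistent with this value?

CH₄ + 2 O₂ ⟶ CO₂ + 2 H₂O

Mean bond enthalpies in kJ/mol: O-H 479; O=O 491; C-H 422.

D(C=O) ≈ 768 kJ/mol

Let D be the C=O bond energy.
Σ(broken) = 4×422 + 2×491 = 2670
Σ(formed) = 2×D + 4×479 = 1916 + 2D
ΔH = Σ(broken) − Σ(formed) = (2670) − (1916 + 2D) = +754 − 2D
Setting this equal to −782 kJ gives 2D = 1536, so D = 768 kJ/mol.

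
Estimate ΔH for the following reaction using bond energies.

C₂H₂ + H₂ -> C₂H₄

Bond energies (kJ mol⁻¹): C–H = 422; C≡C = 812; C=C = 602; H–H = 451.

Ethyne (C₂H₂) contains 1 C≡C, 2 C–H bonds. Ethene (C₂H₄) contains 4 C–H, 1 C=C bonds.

Bonds broken (reactants):
  C≡C: 1 × 812 = 812
  C–H: 2 × 422 = 844
  H–H: 1 × 451 = 451
  Σ(broken) = 2107 kJ
Bonds formed (products):
  C–H: 4 × 422 = 1688
  C=C: 1 × 602 = 602
  Σ(formed) = 2290 kJ
ΔH = Σ(broken) − Σ(formed) = 2107 − 2290 = −183 kJ

ΔH ≈ −183 kJ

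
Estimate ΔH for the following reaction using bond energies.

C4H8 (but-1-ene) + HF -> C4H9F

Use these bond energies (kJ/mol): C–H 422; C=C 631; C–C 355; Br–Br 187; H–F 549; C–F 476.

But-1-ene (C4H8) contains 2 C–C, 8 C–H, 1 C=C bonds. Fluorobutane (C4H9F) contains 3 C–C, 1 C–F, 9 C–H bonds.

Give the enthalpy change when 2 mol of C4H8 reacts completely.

ΔH = −146 kJ

Bonds broken (reactants):
  C–C: 2 × 355 = 710
  C–H: 8 × 422 = 3376
  C=C: 1 × 631 = 631
  H–F: 1 × 549 = 549
  Σ(broken) = 5266 kJ
Bonds formed (products):
  C–C: 3 × 355 = 1065
  C–F: 1 × 476 = 476
  C–H: 9 × 422 = 3798
  Σ(formed) = 5339 kJ
ΔH = Σ(broken) − Σ(formed) = 5266 − 5339 = −73 kJ
For 2× the reaction as written: 2 × (−73) = −146 kJ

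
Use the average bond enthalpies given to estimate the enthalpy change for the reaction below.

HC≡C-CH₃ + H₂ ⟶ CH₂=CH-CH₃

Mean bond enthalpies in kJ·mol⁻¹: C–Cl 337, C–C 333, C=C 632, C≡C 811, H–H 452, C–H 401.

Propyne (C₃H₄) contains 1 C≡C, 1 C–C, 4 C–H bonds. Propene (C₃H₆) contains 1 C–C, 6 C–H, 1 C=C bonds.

Bonds broken (reactants):
  C≡C: 1 × 811 = 811
  C–C: 1 × 333 = 333
  C–H: 4 × 401 = 1604
  H–H: 1 × 452 = 452
  Σ(broken) = 3200 kJ
Bonds formed (products):
  C–C: 1 × 333 = 333
  C–H: 6 × 401 = 2406
  C=C: 1 × 632 = 632
  Σ(formed) = 3371 kJ
ΔH = Σ(broken) − Σ(formed) = 3200 − 3371 = −171 kJ

ΔH ≈ −171 kJ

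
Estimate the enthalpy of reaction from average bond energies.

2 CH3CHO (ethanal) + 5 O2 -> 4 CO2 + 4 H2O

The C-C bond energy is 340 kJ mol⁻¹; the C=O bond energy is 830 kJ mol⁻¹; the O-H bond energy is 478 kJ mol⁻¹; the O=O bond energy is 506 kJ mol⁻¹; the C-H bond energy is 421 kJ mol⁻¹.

ΔH ≈ −2226 kJ

Bonds broken (reactants):
  C-C: 2 × 340 = 680
  C-H: 8 × 421 = 3368
  C=O: 2 × 830 = 1660
  O=O: 5 × 506 = 2530
  Σ(broken) = 8238 kJ
Bonds formed (products):
  C=O: 8 × 830 = 6640
  O-H: 8 × 478 = 3824
  Σ(formed) = 10464 kJ
ΔH = Σ(broken) − Σ(formed) = 8238 − 10464 = −2226 kJ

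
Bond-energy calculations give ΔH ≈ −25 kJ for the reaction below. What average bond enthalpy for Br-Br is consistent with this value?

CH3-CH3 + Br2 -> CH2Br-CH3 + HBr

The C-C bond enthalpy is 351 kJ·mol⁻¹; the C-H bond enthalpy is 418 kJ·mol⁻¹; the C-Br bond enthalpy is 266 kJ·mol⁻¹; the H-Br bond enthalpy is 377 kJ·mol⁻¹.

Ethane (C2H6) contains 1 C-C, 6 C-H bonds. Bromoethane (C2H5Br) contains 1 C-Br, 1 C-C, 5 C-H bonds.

Let D be the Br-Br bond energy.
Σ(broken) = 1×D + 1×351 + 6×418 = 2859 + D
Σ(formed) = 1×266 + 1×351 + 5×418 + 1×377 = 3084
ΔH = Σ(broken) − Σ(formed) = (2859 + D) − (3084) = −225 + D
Setting this equal to −25 kJ gives D = 200 kJ/mol.

D(Br-Br) ≈ 200 kJ/mol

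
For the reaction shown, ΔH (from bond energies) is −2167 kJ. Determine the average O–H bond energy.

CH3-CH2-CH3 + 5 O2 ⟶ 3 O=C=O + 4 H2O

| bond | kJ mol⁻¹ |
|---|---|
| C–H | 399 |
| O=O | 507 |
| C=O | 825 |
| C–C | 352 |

Let D be the O–H bond energy.
Σ(broken) = 2×352 + 8×399 + 5×507 = 6431
Σ(formed) = 6×825 + 8×D = 4950 + 8D
ΔH = Σ(broken) − Σ(formed) = (6431) − (4950 + 8D) = +1481 − 8D
Setting this equal to −2167 kJ gives 8D = 3648, so D = 456 kJ/mol.

D(O–H) ≈ 456 kJ/mol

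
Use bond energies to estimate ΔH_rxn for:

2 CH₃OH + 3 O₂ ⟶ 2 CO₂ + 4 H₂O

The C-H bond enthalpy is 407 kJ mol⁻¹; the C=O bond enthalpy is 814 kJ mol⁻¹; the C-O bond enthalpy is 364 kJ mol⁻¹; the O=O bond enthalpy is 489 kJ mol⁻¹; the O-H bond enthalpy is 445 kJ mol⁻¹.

ΔH ≈ −1289 kJ

Bonds broken (reactants):
  C-H: 6 × 407 = 2442
  C-O: 2 × 364 = 728
  O-H: 2 × 445 = 890
  O=O: 3 × 489 = 1467
  Σ(broken) = 5527 kJ
Bonds formed (products):
  C=O: 4 × 814 = 3256
  O-H: 8 × 445 = 3560
  Σ(formed) = 6816 kJ
ΔH = Σ(broken) − Σ(formed) = 5527 − 6816 = −1289 kJ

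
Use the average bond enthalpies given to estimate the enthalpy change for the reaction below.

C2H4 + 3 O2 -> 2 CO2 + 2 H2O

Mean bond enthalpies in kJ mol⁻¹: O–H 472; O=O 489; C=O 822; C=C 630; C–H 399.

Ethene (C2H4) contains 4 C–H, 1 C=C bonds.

ΔH ≈ −1483 kJ

Bonds broken (reactants):
  C–H: 4 × 399 = 1596
  C=C: 1 × 630 = 630
  O=O: 3 × 489 = 1467
  Σ(broken) = 3693 kJ
Bonds formed (products):
  C=O: 4 × 822 = 3288
  O–H: 4 × 472 = 1888
  Σ(formed) = 5176 kJ
ΔH = Σ(broken) − Σ(formed) = 3693 − 5176 = −1483 kJ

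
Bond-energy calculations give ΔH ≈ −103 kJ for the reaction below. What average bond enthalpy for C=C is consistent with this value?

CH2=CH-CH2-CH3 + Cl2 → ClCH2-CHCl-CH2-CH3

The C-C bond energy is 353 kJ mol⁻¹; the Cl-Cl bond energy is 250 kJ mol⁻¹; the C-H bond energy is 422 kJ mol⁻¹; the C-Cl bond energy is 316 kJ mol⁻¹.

Let D be the C=C bond energy.
Σ(broken) = 2×353 + 8×422 + 1×D + 1×250 = 4332 + D
Σ(formed) = 3×353 + 2×316 + 8×422 = 5067
ΔH = Σ(broken) − Σ(formed) = (4332 + D) − (5067) = −735 + D
Setting this equal to −103 kJ gives D = 632 kJ/mol.

D(C=C) ≈ 632 kJ/mol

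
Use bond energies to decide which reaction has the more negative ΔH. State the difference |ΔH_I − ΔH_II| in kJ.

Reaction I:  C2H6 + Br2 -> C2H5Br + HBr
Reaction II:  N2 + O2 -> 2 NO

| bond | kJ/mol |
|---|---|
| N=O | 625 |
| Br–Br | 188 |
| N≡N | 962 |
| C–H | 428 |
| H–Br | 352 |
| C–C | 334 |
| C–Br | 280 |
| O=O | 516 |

Reaction I, by 244 kJ

Reaction I:
  Bonds broken (reactants):
    Br–Br: 1 × 188 = 188
    C–C: 1 × 334 = 334
    C–H: 6 × 428 = 2568
    Σ(broken) = 3090 kJ
  Bonds formed (products):
    C–Br: 1 × 280 = 280
    C–C: 1 × 334 = 334
    C–H: 5 × 428 = 2140
    H–Br: 1 × 352 = 352
    Σ(formed) = 3106 kJ
  ΔH_I = 3090 − 3106 = −16 kJ
Reaction II:
  Bonds broken (reactants):
    N≡N: 1 × 962 = 962
    O=O: 1 × 516 = 516
    Σ(broken) = 1478 kJ
  Bonds formed (products):
    N=O: 2 × 625 = 1250
    Σ(formed) = 1250 kJ
  ΔH_II = 1478 − 1250 = +228 kJ
ΔH_I − ΔH_II = −244 kJ, so reaction I has the more negative ΔH; |ΔH_I − ΔH_II| = 244 kJ.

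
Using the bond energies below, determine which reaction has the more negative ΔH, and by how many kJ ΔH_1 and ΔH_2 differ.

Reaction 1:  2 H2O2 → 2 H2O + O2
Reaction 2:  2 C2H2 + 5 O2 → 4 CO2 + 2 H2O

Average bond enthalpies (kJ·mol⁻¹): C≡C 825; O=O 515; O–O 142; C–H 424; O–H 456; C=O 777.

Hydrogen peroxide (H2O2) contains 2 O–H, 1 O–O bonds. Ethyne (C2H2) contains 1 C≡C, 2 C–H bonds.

Reaction 2, by 1888 kJ

Reaction 1:
  Bonds broken (reactants):
    O–H: 4 × 456 = 1824
    O–O: 2 × 142 = 284
    Σ(broken) = 2108 kJ
  Bonds formed (products):
    O–H: 4 × 456 = 1824
    O=O: 1 × 515 = 515
    Σ(formed) = 2339 kJ
  ΔH_1 = 2108 − 2339 = −231 kJ
Reaction 2:
  Bonds broken (reactants):
    C≡C: 2 × 825 = 1650
    C–H: 4 × 424 = 1696
    O=O: 5 × 515 = 2575
    Σ(broken) = 5921 kJ
  Bonds formed (products):
    C=O: 8 × 777 = 6216
    O–H: 4 × 456 = 1824
    Σ(formed) = 8040 kJ
  ΔH_2 = 5921 − 8040 = −2119 kJ
ΔH_1 − ΔH_2 = +1888 kJ, so reaction 2 has the more negative ΔH; |ΔH_1 − ΔH_2| = 1888 kJ.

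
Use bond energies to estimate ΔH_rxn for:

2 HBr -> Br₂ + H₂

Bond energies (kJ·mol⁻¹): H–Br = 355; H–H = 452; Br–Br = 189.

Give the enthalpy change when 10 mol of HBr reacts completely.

Bonds broken (reactants):
  H–Br: 2 × 355 = 710
  Σ(broken) = 710 kJ
Bonds formed (products):
  Br–Br: 1 × 189 = 189
  H–H: 1 × 452 = 452
  Σ(formed) = 641 kJ
ΔH = Σ(broken) − Σ(formed) = 710 − 641 = +69 kJ
For 5× the reaction as written: 5 × (+69) = +345 kJ

ΔH = +345 kJ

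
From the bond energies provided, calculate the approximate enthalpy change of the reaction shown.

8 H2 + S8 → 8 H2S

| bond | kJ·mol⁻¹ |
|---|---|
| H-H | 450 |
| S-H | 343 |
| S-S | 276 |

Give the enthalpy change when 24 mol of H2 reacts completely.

ΔH = +960 kJ

Bonds broken (reactants):
  H-H: 8 × 450 = 3600
  S-S: 8 × 276 = 2208
  Σ(broken) = 5808 kJ
Bonds formed (products):
  S-H: 16 × 343 = 5488
  Σ(formed) = 5488 kJ
ΔH = Σ(broken) − Σ(formed) = 5808 − 5488 = +320 kJ
For 3× the reaction as written: 3 × (+320) = +960 kJ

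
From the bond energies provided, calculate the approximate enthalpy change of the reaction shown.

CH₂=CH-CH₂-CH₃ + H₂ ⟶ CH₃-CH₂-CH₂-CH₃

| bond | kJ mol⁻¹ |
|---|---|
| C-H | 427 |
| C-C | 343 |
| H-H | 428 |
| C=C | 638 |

Bonds broken (reactants):
  C-C: 2 × 343 = 686
  C-H: 8 × 427 = 3416
  C=C: 1 × 638 = 638
  H-H: 1 × 428 = 428
  Σ(broken) = 5168 kJ
Bonds formed (products):
  C-C: 3 × 343 = 1029
  C-H: 10 × 427 = 4270
  Σ(formed) = 5299 kJ
ΔH = Σ(broken) − Σ(formed) = 5168 − 5299 = −131 kJ

ΔH ≈ −131 kJ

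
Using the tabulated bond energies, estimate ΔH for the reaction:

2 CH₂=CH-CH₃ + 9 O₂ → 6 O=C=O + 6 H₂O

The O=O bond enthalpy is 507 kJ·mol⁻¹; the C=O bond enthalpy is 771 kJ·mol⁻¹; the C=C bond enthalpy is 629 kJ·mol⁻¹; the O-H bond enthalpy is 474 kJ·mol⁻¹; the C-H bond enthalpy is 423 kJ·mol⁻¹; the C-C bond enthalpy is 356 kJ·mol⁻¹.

ΔH ≈ −3331 kJ

Bonds broken (reactants):
  C-C: 2 × 356 = 712
  C-H: 12 × 423 = 5076
  C=C: 2 × 629 = 1258
  O=O: 9 × 507 = 4563
  Σ(broken) = 11609 kJ
Bonds formed (products):
  C=O: 12 × 771 = 9252
  O-H: 12 × 474 = 5688
  Σ(formed) = 14940 kJ
ΔH = Σ(broken) − Σ(formed) = 11609 − 14940 = −3331 kJ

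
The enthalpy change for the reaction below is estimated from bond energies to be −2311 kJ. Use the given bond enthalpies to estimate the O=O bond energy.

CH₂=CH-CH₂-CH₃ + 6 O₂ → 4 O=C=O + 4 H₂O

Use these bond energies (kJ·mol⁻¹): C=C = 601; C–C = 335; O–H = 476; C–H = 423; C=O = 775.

D(O=O) ≈ 507 kJ/mol

Let D be the O=O bond energy.
Σ(broken) = 2×335 + 8×423 + 1×601 + 6×D = 4655 + 6D
Σ(formed) = 8×775 + 8×476 = 10008
ΔH = Σ(broken) − Σ(formed) = (4655 + 6D) − (10008) = −5353 + 6D
Setting this equal to −2311 kJ gives 6D = 3042, so D = 507 kJ/mol.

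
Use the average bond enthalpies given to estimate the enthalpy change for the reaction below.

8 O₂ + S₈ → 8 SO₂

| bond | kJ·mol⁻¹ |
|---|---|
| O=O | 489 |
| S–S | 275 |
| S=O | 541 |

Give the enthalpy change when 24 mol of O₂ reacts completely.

ΔH = −7632 kJ

Bonds broken (reactants):
  O=O: 8 × 489 = 3912
  S–S: 8 × 275 = 2200
  Σ(broken) = 6112 kJ
Bonds formed (products):
  S=O: 16 × 541 = 8656
  Σ(formed) = 8656 kJ
ΔH = Σ(broken) − Σ(formed) = 6112 − 8656 = −2544 kJ
For 3× the reaction as written: 3 × (−2544) = −7632 kJ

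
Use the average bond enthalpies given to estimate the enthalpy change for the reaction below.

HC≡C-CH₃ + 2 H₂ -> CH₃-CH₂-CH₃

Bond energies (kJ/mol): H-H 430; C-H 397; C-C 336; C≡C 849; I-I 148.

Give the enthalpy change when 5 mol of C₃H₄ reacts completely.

ΔH = −1075 kJ

Bonds broken (reactants):
  C≡C: 1 × 849 = 849
  C-C: 1 × 336 = 336
  C-H: 4 × 397 = 1588
  H-H: 2 × 430 = 860
  Σ(broken) = 3633 kJ
Bonds formed (products):
  C-C: 2 × 336 = 672
  C-H: 8 × 397 = 3176
  Σ(formed) = 3848 kJ
ΔH = Σ(broken) − Σ(formed) = 3633 − 3848 = −215 kJ
For 5× the reaction as written: 5 × (−215) = −1075 kJ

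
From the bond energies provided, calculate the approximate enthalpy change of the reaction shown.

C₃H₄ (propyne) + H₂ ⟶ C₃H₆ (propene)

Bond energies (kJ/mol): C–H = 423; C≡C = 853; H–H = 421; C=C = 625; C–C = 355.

ΔH ≈ −197 kJ

Bonds broken (reactants):
  C≡C: 1 × 853 = 853
  C–C: 1 × 355 = 355
  C–H: 4 × 423 = 1692
  H–H: 1 × 421 = 421
  Σ(broken) = 3321 kJ
Bonds formed (products):
  C–C: 1 × 355 = 355
  C–H: 6 × 423 = 2538
  C=C: 1 × 625 = 625
  Σ(formed) = 3518 kJ
ΔH = Σ(broken) − Σ(formed) = 3321 − 3518 = −197 kJ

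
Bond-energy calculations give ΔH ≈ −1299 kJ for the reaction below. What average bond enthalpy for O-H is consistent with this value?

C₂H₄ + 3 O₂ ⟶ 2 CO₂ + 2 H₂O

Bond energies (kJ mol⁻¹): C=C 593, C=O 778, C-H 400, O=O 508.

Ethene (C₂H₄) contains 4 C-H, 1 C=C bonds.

Let D be the O-H bond energy.
Σ(broken) = 4×400 + 1×593 + 3×508 = 3717
Σ(formed) = 4×778 + 4×D = 3112 + 4D
ΔH = Σ(broken) − Σ(formed) = (3717) − (3112 + 4D) = +605 − 4D
Setting this equal to −1299 kJ gives 4D = 1904, so D = 476 kJ/mol.

D(O-H) ≈ 476 kJ/mol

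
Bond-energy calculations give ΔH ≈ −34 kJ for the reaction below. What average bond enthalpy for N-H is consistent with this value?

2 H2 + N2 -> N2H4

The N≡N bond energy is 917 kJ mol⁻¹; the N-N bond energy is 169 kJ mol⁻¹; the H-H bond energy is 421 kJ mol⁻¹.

Let D be the N-H bond energy.
Σ(broken) = 2×421 + 1×917 = 1759
Σ(formed) = 4×D + 1×169 = 169 + 4D
ΔH = Σ(broken) − Σ(formed) = (1759) − (169 + 4D) = +1590 − 4D
Setting this equal to −34 kJ gives 4D = 1624, so D = 406 kJ/mol.

D(N-H) ≈ 406 kJ/mol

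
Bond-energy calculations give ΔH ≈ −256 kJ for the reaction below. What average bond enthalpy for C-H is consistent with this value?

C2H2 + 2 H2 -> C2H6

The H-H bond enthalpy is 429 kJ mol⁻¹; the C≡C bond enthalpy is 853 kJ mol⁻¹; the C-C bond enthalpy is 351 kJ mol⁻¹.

D(C-H) ≈ 404 kJ/mol

Let D be the C-H bond energy.
Σ(broken) = 1×853 + 2×D + 2×429 = 1711 + 2D
Σ(formed) = 1×351 + 6×D = 351 + 6D
ΔH = Σ(broken) − Σ(formed) = (1711 + 2D) − (351 + 6D) = +1360 − 4D
Setting this equal to −256 kJ gives 4D = 1616, so D = 404 kJ/mol.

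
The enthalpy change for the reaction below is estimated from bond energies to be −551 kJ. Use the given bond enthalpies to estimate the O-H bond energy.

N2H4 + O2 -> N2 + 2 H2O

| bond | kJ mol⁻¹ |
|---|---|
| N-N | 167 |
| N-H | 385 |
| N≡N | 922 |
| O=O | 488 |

Let D be the O-H bond energy.
Σ(broken) = 4×385 + 1×167 + 1×488 = 2195
Σ(formed) = 1×922 + 4×D = 922 + 4D
ΔH = Σ(broken) − Σ(formed) = (2195) − (922 + 4D) = +1273 − 4D
Setting this equal to −551 kJ gives 4D = 1824, so D = 456 kJ/mol.

D(O-H) ≈ 456 kJ/mol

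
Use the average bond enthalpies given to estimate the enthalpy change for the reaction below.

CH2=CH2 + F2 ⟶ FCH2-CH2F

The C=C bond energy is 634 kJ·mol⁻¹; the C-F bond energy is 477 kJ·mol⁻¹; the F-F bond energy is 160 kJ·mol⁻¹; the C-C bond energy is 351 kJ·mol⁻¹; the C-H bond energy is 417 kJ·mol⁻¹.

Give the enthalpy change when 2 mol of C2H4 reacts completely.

Bonds broken (reactants):
  C-H: 4 × 417 = 1668
  C=C: 1 × 634 = 634
  F-F: 1 × 160 = 160
  Σ(broken) = 2462 kJ
Bonds formed (products):
  C-C: 1 × 351 = 351
  C-F: 2 × 477 = 954
  C-H: 4 × 417 = 1668
  Σ(formed) = 2973 kJ
ΔH = Σ(broken) − Σ(formed) = 2462 − 2973 = −511 kJ
For 2× the reaction as written: 2 × (−511) = −1022 kJ

ΔH = −1022 kJ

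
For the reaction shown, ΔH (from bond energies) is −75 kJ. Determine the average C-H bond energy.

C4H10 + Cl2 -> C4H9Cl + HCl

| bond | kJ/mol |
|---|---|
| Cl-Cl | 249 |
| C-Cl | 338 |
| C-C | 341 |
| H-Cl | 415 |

Let D be the C-H bond energy.
Σ(broken) = 3×341 + 10×D + 1×249 = 1272 + 10D
Σ(formed) = 3×341 + 1×338 + 9×D + 1×415 = 1776 + 9D
ΔH = Σ(broken) − Σ(formed) = (1272 + 10D) − (1776 + 9D) = −504 + D
Setting this equal to −75 kJ gives D = 429 kJ/mol.

D(C-H) ≈ 429 kJ/mol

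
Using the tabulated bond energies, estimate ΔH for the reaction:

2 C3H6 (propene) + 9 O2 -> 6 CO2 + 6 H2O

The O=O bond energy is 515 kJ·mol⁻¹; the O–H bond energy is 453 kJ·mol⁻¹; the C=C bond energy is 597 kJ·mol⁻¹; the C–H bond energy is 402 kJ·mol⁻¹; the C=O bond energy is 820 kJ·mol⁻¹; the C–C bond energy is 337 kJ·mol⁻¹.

ΔH ≈ −3949 kJ

Bonds broken (reactants):
  C–C: 2 × 337 = 674
  C–H: 12 × 402 = 4824
  C=C: 2 × 597 = 1194
  O=O: 9 × 515 = 4635
  Σ(broken) = 11327 kJ
Bonds formed (products):
  C=O: 12 × 820 = 9840
  O–H: 12 × 453 = 5436
  Σ(formed) = 15276 kJ
ΔH = Σ(broken) − Σ(formed) = 11327 − 15276 = −3949 kJ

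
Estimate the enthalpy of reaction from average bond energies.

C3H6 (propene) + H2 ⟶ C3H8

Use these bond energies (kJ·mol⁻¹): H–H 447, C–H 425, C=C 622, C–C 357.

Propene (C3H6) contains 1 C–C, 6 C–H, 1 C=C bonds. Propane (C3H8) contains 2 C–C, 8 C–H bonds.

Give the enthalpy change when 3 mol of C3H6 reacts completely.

Bonds broken (reactants):
  C–C: 1 × 357 = 357
  C–H: 6 × 425 = 2550
  C=C: 1 × 622 = 622
  H–H: 1 × 447 = 447
  Σ(broken) = 3976 kJ
Bonds formed (products):
  C–C: 2 × 357 = 714
  C–H: 8 × 425 = 3400
  Σ(formed) = 4114 kJ
ΔH = Σ(broken) − Σ(formed) = 3976 − 4114 = −138 kJ
For 3× the reaction as written: 3 × (−138) = −414 kJ

ΔH = −414 kJ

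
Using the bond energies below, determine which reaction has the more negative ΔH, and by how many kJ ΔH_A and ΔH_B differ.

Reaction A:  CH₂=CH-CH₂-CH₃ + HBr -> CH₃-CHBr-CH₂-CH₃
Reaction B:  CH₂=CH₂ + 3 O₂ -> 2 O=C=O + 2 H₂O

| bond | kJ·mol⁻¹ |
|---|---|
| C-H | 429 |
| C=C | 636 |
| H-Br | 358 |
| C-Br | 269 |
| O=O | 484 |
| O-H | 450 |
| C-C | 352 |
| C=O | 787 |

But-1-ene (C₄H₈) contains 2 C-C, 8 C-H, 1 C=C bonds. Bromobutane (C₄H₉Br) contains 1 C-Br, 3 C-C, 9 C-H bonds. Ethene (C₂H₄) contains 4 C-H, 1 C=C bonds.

Reaction B, by 1088 kJ

Reaction A:
  Bonds broken (reactants):
    C-C: 2 × 352 = 704
    C-H: 8 × 429 = 3432
    C=C: 1 × 636 = 636
    H-Br: 1 × 358 = 358
    Σ(broken) = 5130 kJ
  Bonds formed (products):
    C-Br: 1 × 269 = 269
    C-C: 3 × 352 = 1056
    C-H: 9 × 429 = 3861
    Σ(formed) = 5186 kJ
  ΔH_A = 5130 − 5186 = −56 kJ
Reaction B:
  Bonds broken (reactants):
    C-H: 4 × 429 = 1716
    C=C: 1 × 636 = 636
    O=O: 3 × 484 = 1452
    Σ(broken) = 3804 kJ
  Bonds formed (products):
    C=O: 4 × 787 = 3148
    O-H: 4 × 450 = 1800
    Σ(formed) = 4948 kJ
  ΔH_B = 3804 − 4948 = −1144 kJ
ΔH_A − ΔH_B = +1088 kJ, so reaction B has the more negative ΔH; |ΔH_A − ΔH_B| = 1088 kJ.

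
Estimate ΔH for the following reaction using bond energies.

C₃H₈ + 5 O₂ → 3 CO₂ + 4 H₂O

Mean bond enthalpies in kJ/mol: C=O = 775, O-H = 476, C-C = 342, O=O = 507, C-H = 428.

ΔH ≈ −1815 kJ

Bonds broken (reactants):
  C-C: 2 × 342 = 684
  C-H: 8 × 428 = 3424
  O=O: 5 × 507 = 2535
  Σ(broken) = 6643 kJ
Bonds formed (products):
  C=O: 6 × 775 = 4650
  O-H: 8 × 476 = 3808
  Σ(formed) = 8458 kJ
ΔH = Σ(broken) − Σ(formed) = 6643 − 8458 = −1815 kJ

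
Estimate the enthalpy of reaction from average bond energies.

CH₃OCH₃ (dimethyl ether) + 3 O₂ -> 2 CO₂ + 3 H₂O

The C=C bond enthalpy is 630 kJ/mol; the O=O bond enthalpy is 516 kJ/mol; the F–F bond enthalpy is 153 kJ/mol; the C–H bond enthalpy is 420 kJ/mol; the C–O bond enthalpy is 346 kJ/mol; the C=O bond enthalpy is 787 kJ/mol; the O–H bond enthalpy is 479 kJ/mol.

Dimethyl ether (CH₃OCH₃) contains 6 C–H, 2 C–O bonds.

Bonds broken (reactants):
  C–H: 6 × 420 = 2520
  C–O: 2 × 346 = 692
  O=O: 3 × 516 = 1548
  Σ(broken) = 4760 kJ
Bonds formed (products):
  C=O: 4 × 787 = 3148
  O–H: 6 × 479 = 2874
  Σ(formed) = 6022 kJ
ΔH = Σ(broken) − Σ(formed) = 4760 − 6022 = −1262 kJ

ΔH ≈ −1262 kJ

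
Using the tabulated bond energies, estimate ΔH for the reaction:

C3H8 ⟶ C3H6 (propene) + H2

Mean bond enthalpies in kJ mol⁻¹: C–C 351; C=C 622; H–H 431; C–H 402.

ΔH ≈ +102 kJ

Bonds broken (reactants):
  C–C: 2 × 351 = 702
  C–H: 8 × 402 = 3216
  Σ(broken) = 3918 kJ
Bonds formed (products):
  C–C: 1 × 351 = 351
  C–H: 6 × 402 = 2412
  C=C: 1 × 622 = 622
  H–H: 1 × 431 = 431
  Σ(formed) = 3816 kJ
ΔH = Σ(broken) − Σ(formed) = 3918 − 3816 = +102 kJ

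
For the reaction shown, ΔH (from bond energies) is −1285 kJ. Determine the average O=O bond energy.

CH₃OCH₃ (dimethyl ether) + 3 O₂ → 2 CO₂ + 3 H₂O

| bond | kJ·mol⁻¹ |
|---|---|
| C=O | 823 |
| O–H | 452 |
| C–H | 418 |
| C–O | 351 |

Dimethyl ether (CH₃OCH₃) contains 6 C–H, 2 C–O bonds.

D(O=O) ≈ 503 kJ/mol

Let D be the O=O bond energy.
Σ(broken) = 6×418 + 2×351 + 3×D = 3210 + 3D
Σ(formed) = 4×823 + 6×452 = 6004
ΔH = Σ(broken) − Σ(formed) = (3210 + 3D) − (6004) = −2794 + 3D
Setting this equal to −1285 kJ gives 3D = 1509, so D = 503 kJ/mol.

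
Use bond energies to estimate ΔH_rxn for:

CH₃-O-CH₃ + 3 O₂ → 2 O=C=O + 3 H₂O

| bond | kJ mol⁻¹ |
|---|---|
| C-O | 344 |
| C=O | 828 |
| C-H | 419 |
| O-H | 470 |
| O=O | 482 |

ΔH ≈ −1484 kJ

Bonds broken (reactants):
  C-H: 6 × 419 = 2514
  C-O: 2 × 344 = 688
  O=O: 3 × 482 = 1446
  Σ(broken) = 4648 kJ
Bonds formed (products):
  C=O: 4 × 828 = 3312
  O-H: 6 × 470 = 2820
  Σ(formed) = 6132 kJ
ΔH = Σ(broken) − Σ(formed) = 4648 − 6132 = −1484 kJ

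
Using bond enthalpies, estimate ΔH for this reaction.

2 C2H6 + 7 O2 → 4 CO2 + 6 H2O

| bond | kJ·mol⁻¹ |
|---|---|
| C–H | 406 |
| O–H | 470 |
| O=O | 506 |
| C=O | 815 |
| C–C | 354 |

Bonds broken (reactants):
  C–C: 2 × 354 = 708
  C–H: 12 × 406 = 4872
  O=O: 7 × 506 = 3542
  Σ(broken) = 9122 kJ
Bonds formed (products):
  C=O: 8 × 815 = 6520
  O–H: 12 × 470 = 5640
  Σ(formed) = 12160 kJ
ΔH = Σ(broken) − Σ(formed) = 9122 − 12160 = −3038 kJ

ΔH ≈ −3038 kJ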